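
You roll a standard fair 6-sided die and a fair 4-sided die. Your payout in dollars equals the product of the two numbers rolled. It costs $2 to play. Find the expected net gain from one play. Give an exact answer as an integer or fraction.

27/4 dollars

Distribution of the product of the two numbers rolled: 1 w.p. 1/24, 2 w.p. 1/12, 3 w.p. 1/12, 4 w.p. 1/8, 5 w.p. 1/24, 6 w.p. 1/8, …
E[payout] = (1/24)·1 + (1/12)·2 + (1/12)·3 + (1/8)·4 + (1/24)·5 + (1/8)·6 + (1/12)·8 + (1/24)·9 + (1/24)·10 + (1/8)·12 + (1/24)·15 + (1/24)·16 + (1/24)·18 + (1/24)·20 + (1/24)·24 = 35/4
Expected profit = 35/4 − 2 = 27/4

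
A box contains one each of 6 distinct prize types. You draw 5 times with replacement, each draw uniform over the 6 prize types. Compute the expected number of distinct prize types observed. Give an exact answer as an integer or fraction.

4651/1296

Let Xⱼ=1 if type j appears at least once. P(Xⱼ=1) = 1 − ((6−1)/6)^5 = 4651/7776.
E[#distinct] = 6·4651/7776 = 4651/1296.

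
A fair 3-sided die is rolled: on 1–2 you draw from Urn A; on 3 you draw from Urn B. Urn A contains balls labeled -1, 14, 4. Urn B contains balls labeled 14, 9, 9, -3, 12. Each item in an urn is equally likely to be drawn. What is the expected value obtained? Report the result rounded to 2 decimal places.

6.51

E[X | Urn A] = (-1 + 14 + 4)/3 = 17/3
E[X | Urn B] = (14 + 9 + 9 − 3 + 12)/5 = 41/5
E[X] = (2/3)·17/3 + (1/3)·41/5 = 293/45 ≈ 6.51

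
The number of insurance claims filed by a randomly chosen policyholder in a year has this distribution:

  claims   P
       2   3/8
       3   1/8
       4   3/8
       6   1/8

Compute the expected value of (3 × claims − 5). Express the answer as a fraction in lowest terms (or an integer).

E[3x-5] = (3/8)·1 + (1/8)·4 + (3/8)·7 + (1/8)·13
     = 41/8

41/8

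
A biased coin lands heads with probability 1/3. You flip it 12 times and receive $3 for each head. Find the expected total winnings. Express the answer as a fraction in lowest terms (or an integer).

E[#heads] = 12·1/3 = 4 (linearity over flips).
E[winnings] = 3·4 = 12.

$12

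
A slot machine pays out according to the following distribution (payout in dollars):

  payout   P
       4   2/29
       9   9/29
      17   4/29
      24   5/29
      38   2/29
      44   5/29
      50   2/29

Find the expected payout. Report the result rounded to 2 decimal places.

E[X] = (2/29)·4 + (9/29)·9 + (4/29)·17 + (5/29)·24 + (2/29)·38 + (5/29)·44 + (2/29)·50
     = 673/29 ≈ 23.21

$23.21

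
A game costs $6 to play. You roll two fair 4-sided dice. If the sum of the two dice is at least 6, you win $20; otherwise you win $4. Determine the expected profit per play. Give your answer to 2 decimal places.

E[payout] = (5/8)·4 + (3/8)·20 = 10
Expected profit = 10 − 6 = 4 ≈ $4.00

$4.00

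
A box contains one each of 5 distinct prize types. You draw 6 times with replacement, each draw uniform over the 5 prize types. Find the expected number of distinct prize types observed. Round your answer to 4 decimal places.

Let Xⱼ=1 if type j appears at least once. P(Xⱼ=1) = 1 − ((5−1)/5)^6 = 11529/15625.
E[#distinct] = 5·11529/15625 = 11529/3125.
≈ 3.6893

3.6893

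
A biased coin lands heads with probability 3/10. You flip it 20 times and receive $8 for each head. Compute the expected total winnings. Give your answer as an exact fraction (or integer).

E[#heads] = 20·3/10 = 6 (linearity over flips).
E[winnings] = 8·6 = 48.

$48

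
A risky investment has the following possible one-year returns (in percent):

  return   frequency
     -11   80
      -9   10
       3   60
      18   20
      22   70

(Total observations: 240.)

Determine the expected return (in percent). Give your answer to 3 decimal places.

4.625

Total = 240, so P(return=-11) = 80/240, etc.
E[X] = (1/3)·(-11) + (1/24)·(-9) + (1/4)·3 + (1/12)·18 + (7/24)·22
     = 37/8 ≈ 4.625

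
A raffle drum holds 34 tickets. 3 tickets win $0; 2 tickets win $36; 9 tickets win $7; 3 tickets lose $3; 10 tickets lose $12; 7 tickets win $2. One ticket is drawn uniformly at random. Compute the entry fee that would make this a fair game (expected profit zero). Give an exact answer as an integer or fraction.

E[payout] = (3/34)·0 + (2/34)·36 + (9/34)·7 + (3/34)·(-3) + (10/34)·(-12) + (7/34)·2 = 10/17
Fair fee = E[payout] = 10/17

10/17 dollars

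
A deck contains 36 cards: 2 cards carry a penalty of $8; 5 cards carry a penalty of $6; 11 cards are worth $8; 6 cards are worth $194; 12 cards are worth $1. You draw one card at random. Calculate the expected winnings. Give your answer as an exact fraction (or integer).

E[payout] = (2/36)·(-8) + (5/36)·(-6) + (11/36)·8 + (6/36)·194 + (12/36)·1 = 203/6

203/6 dollars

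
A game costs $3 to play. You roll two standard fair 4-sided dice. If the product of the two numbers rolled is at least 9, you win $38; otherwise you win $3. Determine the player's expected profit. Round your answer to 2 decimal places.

$8.75

E[payout] = (3/4)·3 + (1/4)·38 = 47/4
Expected profit = 47/4 − 3 = 35/4 ≈ $8.75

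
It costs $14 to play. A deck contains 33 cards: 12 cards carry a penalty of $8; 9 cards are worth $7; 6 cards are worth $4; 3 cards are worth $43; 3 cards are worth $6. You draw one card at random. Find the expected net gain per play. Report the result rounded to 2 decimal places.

-$9.82

E[payout] = (12/33)·(-8) + (9/33)·7 + (6/33)·4 + (3/33)·43 + (3/33)·6 = 46/11
Expected profit = 46/11 − 14 = -108/11 ≈ -$9.82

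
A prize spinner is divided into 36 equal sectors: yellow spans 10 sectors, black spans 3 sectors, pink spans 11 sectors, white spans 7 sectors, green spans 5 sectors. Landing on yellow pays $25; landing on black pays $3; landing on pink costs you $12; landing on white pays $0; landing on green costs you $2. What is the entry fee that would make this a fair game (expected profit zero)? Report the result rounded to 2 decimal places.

E[payout] = (10/36)·25 + (3/36)·3 + (11/36)·(-12) + (7/36)·0 + (5/36)·(-2) = 13/4
Fair fee = E[payout] = 13/4 ≈ $3.25

$3.25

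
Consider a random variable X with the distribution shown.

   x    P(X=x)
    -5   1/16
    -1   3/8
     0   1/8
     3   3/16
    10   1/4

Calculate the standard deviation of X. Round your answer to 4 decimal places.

4.7942

E[X] = 19/8, E[X²] = 229/8
Var(X) = E[X²] − (E[X])² = 229/8 − 361/64 = 1471/64
SD(X) = √(1471/64) ≈ 4.7942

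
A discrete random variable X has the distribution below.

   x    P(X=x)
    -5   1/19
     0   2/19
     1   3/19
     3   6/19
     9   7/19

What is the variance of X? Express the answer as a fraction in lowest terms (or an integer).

6090/361

E[X] = (1/19)·(-5) + (2/19)·0 + (3/19)·1 + (6/19)·3 + (7/19)·9 = 79/19
E[X²] = (1/19)·25 + (2/19)·0 + (3/19)·1 + (6/19)·9 + (7/19)·81 = 649/19
Var(X) = 649/19 − (79/19)² = 6090/361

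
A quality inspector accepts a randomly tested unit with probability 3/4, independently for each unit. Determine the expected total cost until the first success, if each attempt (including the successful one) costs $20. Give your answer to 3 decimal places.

E[#attempts] = 1/p = 4/3; E[cost] = 20·4/3 = 80/3.
≈ 26.667

$26.667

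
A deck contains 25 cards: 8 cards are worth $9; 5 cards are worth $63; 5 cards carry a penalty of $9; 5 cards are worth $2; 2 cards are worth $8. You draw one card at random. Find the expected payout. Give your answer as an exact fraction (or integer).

368/25 dollars

E[payout] = (8/25)·9 + (5/25)·63 + (5/25)·(-9) + (5/25)·2 + (2/25)·8 = 368/25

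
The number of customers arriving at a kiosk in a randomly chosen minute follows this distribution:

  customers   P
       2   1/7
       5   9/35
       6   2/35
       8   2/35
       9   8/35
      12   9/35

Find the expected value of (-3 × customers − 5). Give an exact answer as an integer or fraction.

E[-3x-5] = (1/7)·(-11) + (9/35)·(-20) + (2/35)·(-23) + (2/35)·(-29) + (8/35)·(-32) + (9/35)·(-41)
     = -964/35

-964/35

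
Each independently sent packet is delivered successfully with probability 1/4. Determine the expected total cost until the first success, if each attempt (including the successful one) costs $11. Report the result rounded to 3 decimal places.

$44.000

E[#attempts] = 1/p = 4; E[cost] = 11·4 = 44.
≈ 44.000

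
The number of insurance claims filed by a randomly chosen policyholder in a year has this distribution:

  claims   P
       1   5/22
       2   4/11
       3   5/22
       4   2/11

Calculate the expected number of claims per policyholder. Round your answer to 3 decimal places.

2.364

E[X] = (5/22)·1 + (4/11)·2 + (5/22)·3 + (2/11)·4
     = 26/11 ≈ 2.364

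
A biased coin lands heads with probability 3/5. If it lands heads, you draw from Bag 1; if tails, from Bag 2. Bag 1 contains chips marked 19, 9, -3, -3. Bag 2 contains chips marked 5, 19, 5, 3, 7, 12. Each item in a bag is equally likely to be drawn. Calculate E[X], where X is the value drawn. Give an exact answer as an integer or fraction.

E[X | Bag 1] = (19 + 9 − 3 − 3)/4 = 11/2
E[X | Bag 2] = (5 + 19 + 5 + 3 + 7 + 12)/6 = 17/2
E[X] = (3/5)·11/2 + (2/5)·17/2 = 67/10

67/10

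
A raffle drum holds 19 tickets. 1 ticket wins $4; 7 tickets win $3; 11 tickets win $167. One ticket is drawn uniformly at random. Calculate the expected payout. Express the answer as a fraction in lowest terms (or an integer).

E[payout] = (1/19)·4 + (7/19)·3 + (11/19)·167 = 98

$98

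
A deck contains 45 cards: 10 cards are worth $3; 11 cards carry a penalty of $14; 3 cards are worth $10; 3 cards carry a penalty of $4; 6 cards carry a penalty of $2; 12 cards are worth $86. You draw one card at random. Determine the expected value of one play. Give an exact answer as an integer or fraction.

E[payout] = (10/45)·3 + (11/45)·(-14) + (3/45)·10 + (3/45)·(-4) + (6/45)·(-2) + (12/45)·86 = 914/45

914/45 dollars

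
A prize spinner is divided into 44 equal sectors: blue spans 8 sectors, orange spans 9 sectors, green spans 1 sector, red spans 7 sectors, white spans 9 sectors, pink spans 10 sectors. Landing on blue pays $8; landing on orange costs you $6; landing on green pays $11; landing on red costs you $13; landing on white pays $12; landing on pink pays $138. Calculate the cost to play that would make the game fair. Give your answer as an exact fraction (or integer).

E[payout] = (8/44)·8 + (9/44)·(-6) + (1/44)·11 + (7/44)·(-13) + (9/44)·12 + (10/44)·138 = 709/22
Fair fee = E[payout] = 709/22

709/22 dollars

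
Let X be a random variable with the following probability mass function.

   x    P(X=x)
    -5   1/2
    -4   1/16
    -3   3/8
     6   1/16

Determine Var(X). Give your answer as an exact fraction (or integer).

E[X] = (1/2)·(-5) + (1/16)·(-4) + (3/8)·(-3) + (1/16)·6 = -7/2
E[X²] = (1/2)·25 + (1/16)·16 + (3/8)·9 + (1/16)·36 = 153/8
Var(X) = 153/8 − (-7/2)² = 55/8

55/8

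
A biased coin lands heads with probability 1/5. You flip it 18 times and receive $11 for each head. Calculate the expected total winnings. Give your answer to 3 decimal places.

E[#heads] = 18·1/5 = 18/5 (linearity over flips).
E[winnings] = 11·18/5 = 198/5.
≈ 39.600

$39.600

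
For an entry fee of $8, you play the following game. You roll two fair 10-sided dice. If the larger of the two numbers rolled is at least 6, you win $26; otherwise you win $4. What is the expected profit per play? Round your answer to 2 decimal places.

$12.50

E[payout] = (1/4)·4 + (3/4)·26 = 41/2
Expected profit = 41/2 − 8 = 25/2 ≈ $12.50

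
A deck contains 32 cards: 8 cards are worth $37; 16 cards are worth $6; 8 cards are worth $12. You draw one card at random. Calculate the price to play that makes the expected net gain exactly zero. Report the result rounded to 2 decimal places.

$15.25

E[payout] = (8/32)·37 + (16/32)·6 + (8/32)·12 = 61/4
Fair fee = E[payout] = 61/4 ≈ $15.25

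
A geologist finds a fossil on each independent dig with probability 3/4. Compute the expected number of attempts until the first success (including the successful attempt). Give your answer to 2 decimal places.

For a geometric distribution, E[trials] = 1/p = 1/(3/4) = 4/3.
≈ 1.33

1.33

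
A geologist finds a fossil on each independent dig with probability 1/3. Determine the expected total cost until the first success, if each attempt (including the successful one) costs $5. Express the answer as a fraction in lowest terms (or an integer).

$15

E[#attempts] = 1/p = 3; E[cost] = 5·3 = 15.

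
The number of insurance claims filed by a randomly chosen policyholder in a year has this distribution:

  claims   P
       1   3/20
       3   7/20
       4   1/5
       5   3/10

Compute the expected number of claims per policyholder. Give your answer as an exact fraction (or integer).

E[X] = (3/20)·1 + (7/20)·3 + (1/5)·4 + (3/10)·5
     = 7/2

7/2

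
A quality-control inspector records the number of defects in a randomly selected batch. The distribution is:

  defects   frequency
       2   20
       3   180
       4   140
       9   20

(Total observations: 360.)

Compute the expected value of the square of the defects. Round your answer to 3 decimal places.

Total = 360, so P(defects=2) = 20/360, etc.
E[X²] = (1/18)·4 + (1/2)·9 + (7/18)·16 + (1/18)·81
     = 139/9 ≈ 15.444

15.444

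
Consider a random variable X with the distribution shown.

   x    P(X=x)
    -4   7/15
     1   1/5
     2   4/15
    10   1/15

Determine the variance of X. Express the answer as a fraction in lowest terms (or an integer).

E[X] = (7/15)·(-4) + (1/5)·1 + (4/15)·2 + (1/15)·10 = -7/15
E[X²] = (7/15)·16 + (1/5)·1 + (4/15)·4 + (1/15)·100 = 77/5
Var(X) = 77/5 − (-7/15)² = 3416/225

3416/225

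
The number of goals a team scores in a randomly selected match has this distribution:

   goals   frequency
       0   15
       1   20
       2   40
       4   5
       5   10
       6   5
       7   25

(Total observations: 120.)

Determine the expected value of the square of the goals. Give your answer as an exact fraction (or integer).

383/24

Total = 120, so P(goals=0) = 15/120, etc.
E[X²] = (1/8)·0 + (1/6)·1 + (1/3)·4 + (1/24)·16 + (1/12)·25 + (1/24)·36 + (5/24)·49
     = 383/24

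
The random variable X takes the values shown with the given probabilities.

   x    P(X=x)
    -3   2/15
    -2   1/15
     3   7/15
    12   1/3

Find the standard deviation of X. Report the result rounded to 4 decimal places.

5.4756

E[X] = 73/15, E[X²] = 161/3
Var(X) = E[X²] − (E[X])² = 161/3 − 5329/225 = 6746/225
SD(X) = √(6746/225) ≈ 5.4756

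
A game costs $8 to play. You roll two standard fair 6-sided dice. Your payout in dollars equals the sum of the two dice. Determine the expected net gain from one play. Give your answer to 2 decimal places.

-$1.00

Distribution of the sum of the two dice: 2 w.p. 1/36, 3 w.p. 1/18, 4 w.p. 1/12, 5 w.p. 1/9, 6 w.p. 5/36, 7 w.p. 1/6, …
E[payout] = (1/36)·2 + (1/18)·3 + (1/12)·4 + (1/9)·5 + (5/36)·6 + (1/6)·7 + (5/36)·8 + (1/9)·9 + (1/12)·10 + (1/18)·11 + (1/36)·12 = 7
Expected profit = 7 − 8 = -1 ≈ -$1.00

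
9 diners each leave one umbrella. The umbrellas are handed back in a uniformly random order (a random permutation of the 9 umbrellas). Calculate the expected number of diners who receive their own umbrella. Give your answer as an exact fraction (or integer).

Let Xᵢ = 1 if person i gets their own umbrella. For each i, P(Xᵢ=1) = 1/9.
By linearity of expectation, E[X₁+…+X_9] = 9·(1/9) = 1.

1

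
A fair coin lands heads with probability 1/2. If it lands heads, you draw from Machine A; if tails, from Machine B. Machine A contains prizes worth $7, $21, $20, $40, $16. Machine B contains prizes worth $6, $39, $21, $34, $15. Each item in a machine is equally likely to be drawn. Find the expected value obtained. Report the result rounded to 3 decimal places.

$21.900

E[X | Machine A] = (7 + 21 + 20 + 40 + 16)/5 = 104/5
E[X | Machine B] = (6 + 39 + 21 + 34 + 15)/5 = 23
E[X] = (1/2)·104/5 + (1/2)·23 = 219/10 ≈ 21.900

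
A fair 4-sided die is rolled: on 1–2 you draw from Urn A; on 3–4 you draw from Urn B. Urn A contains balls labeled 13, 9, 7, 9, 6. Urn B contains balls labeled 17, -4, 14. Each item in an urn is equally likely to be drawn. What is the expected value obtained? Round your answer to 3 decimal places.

8.900

E[X | Urn A] = (13 + 9 + 7 + 9 + 6)/5 = 44/5
E[X | Urn B] = (17 − 4 + 14)/3 = 9
E[X] = (1/2)·44/5 + (1/2)·9 = 89/10 ≈ 8.900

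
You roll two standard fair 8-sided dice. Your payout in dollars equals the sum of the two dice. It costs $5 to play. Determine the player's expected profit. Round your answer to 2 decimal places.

Distribution of the sum of the two dice: 2 w.p. 1/64, 3 w.p. 1/32, 4 w.p. 3/64, 5 w.p. 1/16, 6 w.p. 5/64, 7 w.p. 3/32, …
E[payout] = (1/64)·2 + (1/32)·3 + (3/64)·4 + (1/16)·5 + (5/64)·6 + (3/32)·7 + (7/64)·8 + (1/8)·9 + (7/64)·10 + (3/32)·11 + (5/64)·12 + (1/16)·13 + (3/64)·14 + (1/32)·15 + (1/64)·16 = 9
Expected profit = 9 − 5 = 4 ≈ $4.00

$4.00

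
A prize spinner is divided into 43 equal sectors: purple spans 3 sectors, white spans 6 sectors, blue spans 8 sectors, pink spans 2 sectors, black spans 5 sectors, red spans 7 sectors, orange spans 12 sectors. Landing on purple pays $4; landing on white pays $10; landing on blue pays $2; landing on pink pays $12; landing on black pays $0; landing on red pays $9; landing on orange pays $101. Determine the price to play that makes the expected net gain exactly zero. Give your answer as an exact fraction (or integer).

E[payout] = (3/43)·4 + (6/43)·10 + (8/43)·2 + (2/43)·12 + (5/43)·0 + (7/43)·9 + (12/43)·101 = 1387/43
Fair fee = E[payout] = 1387/43

1387/43 dollars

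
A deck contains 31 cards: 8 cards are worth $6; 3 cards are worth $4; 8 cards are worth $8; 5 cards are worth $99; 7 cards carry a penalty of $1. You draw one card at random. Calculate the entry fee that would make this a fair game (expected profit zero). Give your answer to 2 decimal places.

E[payout] = (8/31)·6 + (3/31)·4 + (8/31)·8 + (5/31)·99 + (7/31)·(-1) = 612/31
Fair fee = E[payout] = 612/31 ≈ $19.74

$19.74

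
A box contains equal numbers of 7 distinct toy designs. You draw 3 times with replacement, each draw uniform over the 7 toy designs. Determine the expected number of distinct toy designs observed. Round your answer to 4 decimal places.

Let Xⱼ=1 if type j appears at least once. P(Xⱼ=1) = 1 − ((7−1)/7)^3 = 127/343.
E[#distinct] = 7·127/343 = 127/49.
≈ 2.5918

2.5918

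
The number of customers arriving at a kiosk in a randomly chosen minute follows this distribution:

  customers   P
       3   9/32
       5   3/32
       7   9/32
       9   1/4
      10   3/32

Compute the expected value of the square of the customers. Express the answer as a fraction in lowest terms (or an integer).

1545/32

E[X²] = (9/32)·9 + (3/32)·25 + (9/32)·49 + (1/4)·81 + (3/32)·100
     = 1545/32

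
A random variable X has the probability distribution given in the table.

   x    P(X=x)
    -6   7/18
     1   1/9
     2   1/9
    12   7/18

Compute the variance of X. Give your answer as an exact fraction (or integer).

E[X] = (7/18)·(-6) + (1/9)·1 + (1/9)·2 + (7/18)·12 = 8/3
E[X²] = (7/18)·36 + (1/9)·1 + (1/9)·4 + (7/18)·144 = 635/9
Var(X) = 635/9 − (8/3)² = 571/9

571/9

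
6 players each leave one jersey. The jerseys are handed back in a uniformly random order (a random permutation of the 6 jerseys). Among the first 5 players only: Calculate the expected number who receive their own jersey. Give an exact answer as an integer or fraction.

Let Xᵢ = 1 if person i gets their own jersey. For each i, P(Xᵢ=1) = 1/6.
By linearity of expectation, E[X₁+…+X_5] = 5·(1/6) = 5/6.

5/6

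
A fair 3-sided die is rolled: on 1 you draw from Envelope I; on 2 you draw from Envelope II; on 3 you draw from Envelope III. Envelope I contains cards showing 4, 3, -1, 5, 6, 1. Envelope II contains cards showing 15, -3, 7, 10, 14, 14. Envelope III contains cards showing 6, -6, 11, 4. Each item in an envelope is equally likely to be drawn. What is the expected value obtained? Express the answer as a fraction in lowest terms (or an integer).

E[X | Envelope I] = (4 + 3 − 1 + 5 + 6 + 1)/6 = 3
E[X | Envelope II] = (15 − 3 + 7 + 10 + 14 + 14)/6 = 19/2
E[X | Envelope III] = (6 − 6 + 11 + 4)/4 = 15/4
E[X] = (1/3)·3 + (1/3)·19/2 + (1/3)·15/4 = 65/12

65/12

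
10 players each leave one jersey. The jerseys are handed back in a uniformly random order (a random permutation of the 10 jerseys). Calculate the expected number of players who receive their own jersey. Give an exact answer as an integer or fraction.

Let Xᵢ = 1 if person i gets their own jersey. For each i, P(Xᵢ=1) = 1/10.
By linearity of expectation, E[X₁+…+X_10] = 10·(1/10) = 1.

1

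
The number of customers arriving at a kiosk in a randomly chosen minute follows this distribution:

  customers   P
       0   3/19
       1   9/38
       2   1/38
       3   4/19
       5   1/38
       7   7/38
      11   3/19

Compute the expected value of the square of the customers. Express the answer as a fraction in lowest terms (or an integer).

1179/38

E[X²] = (3/19)·0 + (9/38)·1 + (1/38)·4 + (4/19)·9 + (1/38)·25 + (7/38)·49 + (3/19)·121
     = 1179/38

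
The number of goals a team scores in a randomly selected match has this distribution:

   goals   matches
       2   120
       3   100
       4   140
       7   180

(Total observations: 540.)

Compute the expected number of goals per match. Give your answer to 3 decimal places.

4.370

Total = 540, so P(goals=2) = 120/540, etc.
E[X] = (2/9)·2 + (5/27)·3 + (7/27)·4 + (1/3)·7
     = 118/27 ≈ 4.370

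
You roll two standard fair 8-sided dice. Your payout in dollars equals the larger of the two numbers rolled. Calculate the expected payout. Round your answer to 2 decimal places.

Distribution of the larger of the two numbers rolled: 1 w.p. 1/64, 2 w.p. 3/64, 3 w.p. 5/64, 4 w.p. 7/64, 5 w.p. 9/64, 6 w.p. 11/64, …
E[payout] = (1/64)·1 + (3/64)·2 + (5/64)·3 + (7/64)·4 + (9/64)·5 + (11/64)·6 + (13/64)·7 + (15/64)·8 = 93/16
≈ $5.81

$5.81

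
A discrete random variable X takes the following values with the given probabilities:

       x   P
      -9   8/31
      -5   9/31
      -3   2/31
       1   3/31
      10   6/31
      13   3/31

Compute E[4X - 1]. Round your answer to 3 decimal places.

E[4x-1] = (8/31)·(-37) + (9/31)·(-21) + (2/31)·(-13) + (3/31)·3 + (6/31)·39 + (3/31)·51
     = -115/31 ≈ -3.710

-3.710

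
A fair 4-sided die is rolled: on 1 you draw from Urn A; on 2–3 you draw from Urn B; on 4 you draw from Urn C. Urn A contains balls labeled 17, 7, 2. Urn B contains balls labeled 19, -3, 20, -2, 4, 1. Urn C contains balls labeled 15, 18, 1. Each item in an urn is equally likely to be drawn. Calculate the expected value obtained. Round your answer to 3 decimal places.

8.250

E[X | Urn A] = (17 + 7 + 2)/3 = 26/3
E[X | Urn B] = (19 − 3 + 20 − 2 + 4 + 1)/6 = 13/2
E[X | Urn C] = (15 + 18 + 1)/3 = 34/3
E[X] = (1/4)·26/3 + (1/2)·13/2 + (1/4)·34/3 = 33/4 ≈ 8.250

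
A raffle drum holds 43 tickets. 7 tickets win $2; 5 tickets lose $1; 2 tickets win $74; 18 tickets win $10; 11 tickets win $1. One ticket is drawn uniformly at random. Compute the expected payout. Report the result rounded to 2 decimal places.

$8.09

E[payout] = (7/43)·2 + (5/43)·(-1) + (2/43)·74 + (18/43)·10 + (11/43)·1 = 348/43
≈ $8.09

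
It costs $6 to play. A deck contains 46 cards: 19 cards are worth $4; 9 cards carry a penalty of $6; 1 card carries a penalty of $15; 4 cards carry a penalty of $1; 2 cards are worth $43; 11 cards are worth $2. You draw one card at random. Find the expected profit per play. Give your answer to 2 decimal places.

-$3.59

E[payout] = (19/46)·4 + (9/46)·(-6) + (1/46)·(-15) + (4/46)·(-1) + (2/46)·43 + (11/46)·2 = 111/46
Expected profit = 111/46 − 6 = -165/46 ≈ -$3.59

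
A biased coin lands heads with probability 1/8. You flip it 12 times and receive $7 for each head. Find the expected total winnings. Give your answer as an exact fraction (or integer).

21/2 dollars

E[#heads] = 12·1/8 = 3/2 (linearity over flips).
E[winnings] = 7·3/2 = 21/2.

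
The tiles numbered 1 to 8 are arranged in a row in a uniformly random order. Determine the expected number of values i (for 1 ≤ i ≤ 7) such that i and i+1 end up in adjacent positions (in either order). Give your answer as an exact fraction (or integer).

7/4

For each i ∈ {1,…,7}, let Xᵢ = 1 if i and i+1 are adjacent. P(Xᵢ=1) = 2·(8−1)!/8! = 2/8.
By linearity, E[ΣXᵢ] = (7)·(2/8) = 7/4.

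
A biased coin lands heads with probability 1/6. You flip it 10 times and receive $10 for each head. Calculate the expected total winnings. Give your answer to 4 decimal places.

$16.6667

E[#heads] = 10·1/6 = 5/3 (linearity over flips).
E[winnings] = 10·5/3 = 50/3.
≈ 16.6667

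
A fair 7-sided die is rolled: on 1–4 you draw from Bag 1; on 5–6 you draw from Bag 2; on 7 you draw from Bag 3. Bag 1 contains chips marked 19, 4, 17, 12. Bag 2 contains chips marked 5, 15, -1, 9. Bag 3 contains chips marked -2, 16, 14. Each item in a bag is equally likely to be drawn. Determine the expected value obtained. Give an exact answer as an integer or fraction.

E[X | Bag 1] = (19 + 4 + 17 + 12)/4 = 13
E[X | Bag 2] = (5 + 15 − 1 + 9)/4 = 7
E[X | Bag 3] = (-2 + 16 + 14)/3 = 28/3
E[X] = (4/7)·13 + (2/7)·7 + (1/7)·28/3 = 226/21

226/21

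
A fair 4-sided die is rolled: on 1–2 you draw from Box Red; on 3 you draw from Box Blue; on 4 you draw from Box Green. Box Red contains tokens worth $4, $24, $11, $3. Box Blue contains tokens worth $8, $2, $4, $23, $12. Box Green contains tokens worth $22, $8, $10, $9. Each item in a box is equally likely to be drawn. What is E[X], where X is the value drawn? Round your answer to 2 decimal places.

$10.76

E[X | Box Red] = (4 + 24 + 11 + 3)/4 = 21/2
E[X | Box Blue] = (8 + 2 + 4 + 23 + 12)/5 = 49/5
E[X | Box Green] = (22 + 8 + 10 + 9)/4 = 49/4
E[X] = (1/2)·21/2 + (1/4)·49/5 + (1/4)·49/4 = 861/80 ≈ 10.76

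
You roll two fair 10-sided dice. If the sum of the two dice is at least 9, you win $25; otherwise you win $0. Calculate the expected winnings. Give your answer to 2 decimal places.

E[payout] = (7/25)·0 + (18/25)·25 = 18
≈ $18.00

$18.00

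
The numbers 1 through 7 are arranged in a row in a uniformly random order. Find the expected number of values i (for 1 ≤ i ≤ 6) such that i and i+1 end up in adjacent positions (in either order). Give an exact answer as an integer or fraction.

12/7

For each i ∈ {1,…,6}, let Xᵢ = 1 if i and i+1 are adjacent. P(Xᵢ=1) = 2·(7−1)!/7! = 2/7.
By linearity, E[ΣXᵢ] = (6)·(2/7) = 12/7.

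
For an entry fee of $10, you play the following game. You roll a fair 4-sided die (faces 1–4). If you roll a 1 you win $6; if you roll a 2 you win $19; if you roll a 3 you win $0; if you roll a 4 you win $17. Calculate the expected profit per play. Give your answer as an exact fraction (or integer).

1/2 dollars

E[payout] = (1/4)·0 + (1/4)·6 + (1/4)·17 + (1/4)·19 = 21/2
Expected profit = 21/2 − 10 = 1/2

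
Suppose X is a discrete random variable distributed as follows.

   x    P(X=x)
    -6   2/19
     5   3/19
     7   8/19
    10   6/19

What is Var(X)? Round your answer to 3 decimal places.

20.720

E[X] = (2/19)·(-6) + (3/19)·5 + (8/19)·7 + (6/19)·10 = 119/19
E[X²] = (2/19)·36 + (3/19)·25 + (8/19)·49 + (6/19)·100 = 1139/19
Var(X) = 1139/19 − (119/19)² = 7480/361 ≈ 20.720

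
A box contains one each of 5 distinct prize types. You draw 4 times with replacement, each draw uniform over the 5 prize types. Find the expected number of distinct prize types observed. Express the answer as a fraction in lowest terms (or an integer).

369/125

Let Xⱼ=1 if type j appears at least once. P(Xⱼ=1) = 1 − ((5−1)/5)^4 = 369/625.
E[#distinct] = 5·369/625 = 369/125.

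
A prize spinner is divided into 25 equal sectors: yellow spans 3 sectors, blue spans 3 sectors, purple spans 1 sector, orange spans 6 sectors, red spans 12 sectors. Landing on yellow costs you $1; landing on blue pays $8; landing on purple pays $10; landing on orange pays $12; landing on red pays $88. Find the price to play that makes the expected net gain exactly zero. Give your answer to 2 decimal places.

E[payout] = (3/25)·(-1) + (3/25)·8 + (1/25)·10 + (6/25)·12 + (12/25)·88 = 1159/25
Fair fee = E[payout] = 1159/25 ≈ $46.36

$46.36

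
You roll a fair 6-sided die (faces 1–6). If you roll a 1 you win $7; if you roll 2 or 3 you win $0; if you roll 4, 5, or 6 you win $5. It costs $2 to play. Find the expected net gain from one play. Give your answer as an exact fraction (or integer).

E[payout] = (1/3)·0 + (1/2)·5 + (1/6)·7 = 11/3
Expected profit = 11/3 − 2 = 5/3

5/3 dollars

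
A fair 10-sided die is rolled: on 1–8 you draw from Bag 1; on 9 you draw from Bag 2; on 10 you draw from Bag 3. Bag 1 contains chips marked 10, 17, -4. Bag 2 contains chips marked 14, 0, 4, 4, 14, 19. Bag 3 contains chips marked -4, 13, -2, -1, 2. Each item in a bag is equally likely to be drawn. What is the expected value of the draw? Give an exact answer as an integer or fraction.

721/100

E[X | Bag 1] = (10 + 17 − 4)/3 = 23/3
E[X | Bag 2] = (14 + 0 + 4 + 4 + 14 + 19)/6 = 55/6
E[X | Bag 3] = (-4 + 13 − 2 − 1 + 2)/5 = 8/5
E[X] = (4/5)·23/3 + (1/10)·55/6 + (1/10)·8/5 = 721/100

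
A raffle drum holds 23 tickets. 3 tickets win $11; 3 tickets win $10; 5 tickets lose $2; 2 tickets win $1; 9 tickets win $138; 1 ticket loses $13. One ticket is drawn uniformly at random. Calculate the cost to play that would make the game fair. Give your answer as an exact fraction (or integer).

E[payout] = (3/23)·11 + (3/23)·10 + (5/23)·(-2) + (2/23)·1 + (9/23)·138 + (1/23)·(-13) = 1284/23
Fair fee = E[payout] = 1284/23

1284/23 dollars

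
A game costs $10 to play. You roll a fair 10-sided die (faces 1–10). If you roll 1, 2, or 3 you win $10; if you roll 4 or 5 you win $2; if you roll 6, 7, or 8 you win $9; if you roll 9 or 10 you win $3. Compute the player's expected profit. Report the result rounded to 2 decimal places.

-$3.30

E[payout] = (1/5)·2 + (1/5)·3 + (3/10)·9 + (3/10)·10 = 67/10
Expected profit = 67/10 − 10 = -33/10 ≈ -$3.30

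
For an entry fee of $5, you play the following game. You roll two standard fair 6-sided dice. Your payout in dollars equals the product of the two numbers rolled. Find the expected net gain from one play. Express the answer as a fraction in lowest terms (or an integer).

29/4 dollars

Distribution of the product of the two numbers rolled: 1 w.p. 1/36, 2 w.p. 1/18, 3 w.p. 1/18, 4 w.p. 1/12, 5 w.p. 1/18, 6 w.p. 1/9, …
E[payout] = (1/36)·1 + (1/18)·2 + (1/18)·3 + (1/12)·4 + (1/18)·5 + (1/9)·6 + (1/18)·8 + (1/36)·9 + (1/18)·10 + (1/9)·12 + (1/18)·15 + (1/36)·16 + (1/18)·18 + (1/18)·20 + (1/18)·24 + (1/36)·25 + (1/18)·30 + (1/36)·36 = 49/4
Expected profit = 49/4 − 5 = 29/4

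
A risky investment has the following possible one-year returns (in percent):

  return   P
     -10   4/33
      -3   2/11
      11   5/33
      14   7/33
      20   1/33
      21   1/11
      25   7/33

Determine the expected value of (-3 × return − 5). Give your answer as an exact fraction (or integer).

-408/11

E[-3x-5] = (4/33)·25 + (2/11)·4 + (5/33)·(-38) + (7/33)·(-47) + (1/33)·(-65) + (1/11)·(-68) + (7/33)·(-80)
     = -408/11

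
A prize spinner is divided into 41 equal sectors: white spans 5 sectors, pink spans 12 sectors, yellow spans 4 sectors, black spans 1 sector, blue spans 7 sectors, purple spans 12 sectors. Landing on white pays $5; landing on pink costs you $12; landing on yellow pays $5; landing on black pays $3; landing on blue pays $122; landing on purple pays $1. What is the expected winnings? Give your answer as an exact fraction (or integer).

770/41 dollars

E[payout] = (5/41)·5 + (12/41)·(-12) + (4/41)·5 + (1/41)·3 + (7/41)·122 + (12/41)·1 = 770/41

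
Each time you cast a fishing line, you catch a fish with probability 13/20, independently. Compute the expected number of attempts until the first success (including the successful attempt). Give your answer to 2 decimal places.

1.54

For a geometric distribution, E[trials] = 1/p = 1/(13/20) = 20/13.
≈ 1.54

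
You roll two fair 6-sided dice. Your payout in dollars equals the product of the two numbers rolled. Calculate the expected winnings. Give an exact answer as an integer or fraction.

Distribution of the product of the two numbers rolled: 1 w.p. 1/36, 2 w.p. 1/18, 3 w.p. 1/18, 4 w.p. 1/12, 5 w.p. 1/18, 6 w.p. 1/9, …
E[payout] = (1/36)·1 + (1/18)·2 + (1/18)·3 + (1/12)·4 + (1/18)·5 + (1/9)·6 + (1/18)·8 + (1/36)·9 + (1/18)·10 + (1/9)·12 + (1/18)·15 + (1/36)·16 + (1/18)·18 + (1/18)·20 + (1/18)·24 + (1/36)·25 + (1/18)·30 + (1/36)·36 = 49/4

49/4 dollars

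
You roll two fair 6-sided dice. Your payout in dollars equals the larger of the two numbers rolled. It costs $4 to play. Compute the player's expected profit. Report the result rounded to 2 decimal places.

$0.47

Distribution of the larger of the two numbers rolled: 1 w.p. 1/36, 2 w.p. 1/12, 3 w.p. 5/36, 4 w.p. 7/36, 5 w.p. 1/4, 6 w.p. 11/36
E[payout] = (1/36)·1 + (1/12)·2 + (5/36)·3 + (7/36)·4 + (1/4)·5 + (11/36)·6 = 161/36
Expected profit = 161/36 − 4 = 17/36 ≈ $0.47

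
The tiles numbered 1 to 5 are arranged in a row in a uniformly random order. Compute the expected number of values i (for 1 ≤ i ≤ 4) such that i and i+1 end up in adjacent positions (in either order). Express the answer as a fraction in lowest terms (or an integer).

For each i ∈ {1,…,4}, let Xᵢ = 1 if i and i+1 are adjacent. P(Xᵢ=1) = 2·(5−1)!/5! = 2/5.
By linearity, E[ΣXᵢ] = (4)·(2/5) = 8/5.

8/5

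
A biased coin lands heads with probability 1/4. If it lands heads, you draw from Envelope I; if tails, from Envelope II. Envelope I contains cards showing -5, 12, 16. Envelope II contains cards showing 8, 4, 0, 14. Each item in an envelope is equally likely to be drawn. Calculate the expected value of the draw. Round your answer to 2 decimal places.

6.79

E[X | Envelope I] = (-5 + 12 + 16)/3 = 23/3
E[X | Envelope II] = (8 + 4 + 0 + 14)/4 = 13/2
E[X] = (1/4)·23/3 + (3/4)·13/2 = 163/24 ≈ 6.79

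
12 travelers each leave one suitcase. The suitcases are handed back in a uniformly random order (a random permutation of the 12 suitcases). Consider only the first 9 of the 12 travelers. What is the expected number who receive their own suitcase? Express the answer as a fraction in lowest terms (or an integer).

3/4

Let Xᵢ = 1 if person i gets their own suitcase. For each i, P(Xᵢ=1) = 1/12.
By linearity of expectation, E[X₁+…+X_9] = 9·(1/12) = 3/4.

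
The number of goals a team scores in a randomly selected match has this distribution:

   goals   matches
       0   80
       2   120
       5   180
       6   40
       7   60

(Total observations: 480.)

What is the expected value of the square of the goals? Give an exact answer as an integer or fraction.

Total = 480, so P(goals=0) = 80/480, etc.
E[X²] = (1/6)·0 + (1/4)·4 + (3/8)·25 + (1/12)·36 + (1/8)·49
     = 39/2

39/2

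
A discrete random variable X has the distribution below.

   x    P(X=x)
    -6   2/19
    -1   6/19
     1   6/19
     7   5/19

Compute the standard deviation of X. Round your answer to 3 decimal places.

3.981

E[X] = 23/19, E[X²] = 329/19
Var(X) = E[X²] − (E[X])² = 329/19 − 529/361 = 5722/361
SD(X) = √(5722/361) ≈ 3.981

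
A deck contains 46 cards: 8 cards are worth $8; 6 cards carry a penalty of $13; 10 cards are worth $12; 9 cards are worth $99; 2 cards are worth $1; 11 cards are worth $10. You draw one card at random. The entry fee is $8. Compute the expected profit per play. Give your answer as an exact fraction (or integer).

741/46 dollars

E[payout] = (8/46)·8 + (6/46)·(-13) + (10/46)·12 + (9/46)·99 + (2/46)·1 + (11/46)·10 = 1109/46
Expected profit = 1109/46 − 8 = 741/46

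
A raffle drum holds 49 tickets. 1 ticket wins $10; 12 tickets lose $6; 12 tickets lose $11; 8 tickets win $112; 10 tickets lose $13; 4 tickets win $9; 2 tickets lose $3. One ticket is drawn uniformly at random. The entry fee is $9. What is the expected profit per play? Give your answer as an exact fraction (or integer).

23/7 dollars

E[payout] = (1/49)·10 + (12/49)·(-6) + (12/49)·(-11) + (8/49)·112 + (10/49)·(-13) + (4/49)·9 + (2/49)·(-3) = 86/7
Expected profit = 86/7 − 9 = 23/7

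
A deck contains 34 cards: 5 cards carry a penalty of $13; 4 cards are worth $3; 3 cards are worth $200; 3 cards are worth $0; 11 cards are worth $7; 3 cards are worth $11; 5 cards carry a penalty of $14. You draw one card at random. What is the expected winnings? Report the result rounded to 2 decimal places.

$17.26

E[payout] = (5/34)·(-13) + (4/34)·3 + (3/34)·200 + (3/34)·0 + (11/34)·7 + (3/34)·11 + (5/34)·(-14) = 587/34
≈ $17.26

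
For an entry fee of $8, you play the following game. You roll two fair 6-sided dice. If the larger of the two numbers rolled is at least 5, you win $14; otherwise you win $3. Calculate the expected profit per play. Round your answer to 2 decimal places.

E[payout] = (4/9)·3 + (5/9)·14 = 82/9
Expected profit = 82/9 − 8 = 10/9 ≈ $1.11

$1.11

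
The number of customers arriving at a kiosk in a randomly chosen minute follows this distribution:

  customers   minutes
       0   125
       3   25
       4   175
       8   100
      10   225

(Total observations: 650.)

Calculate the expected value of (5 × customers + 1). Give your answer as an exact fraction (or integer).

Total = 650, so P(customers=0) = 125/650, etc.
E[5x+1] = (5/26)·1 + (1/26)·16 + (7/26)·21 + (2/13)·41 + (9/26)·51
     = 791/26

791/26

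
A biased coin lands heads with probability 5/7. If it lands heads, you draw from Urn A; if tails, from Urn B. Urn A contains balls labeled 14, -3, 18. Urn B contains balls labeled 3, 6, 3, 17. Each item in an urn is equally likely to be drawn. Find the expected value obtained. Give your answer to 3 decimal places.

E[X | Urn A] = (14 − 3 + 18)/3 = 29/3
E[X | Urn B] = (3 + 6 + 3 + 17)/4 = 29/4
E[X] = (5/7)·29/3 + (2/7)·29/4 = 377/42 ≈ 8.976

8.976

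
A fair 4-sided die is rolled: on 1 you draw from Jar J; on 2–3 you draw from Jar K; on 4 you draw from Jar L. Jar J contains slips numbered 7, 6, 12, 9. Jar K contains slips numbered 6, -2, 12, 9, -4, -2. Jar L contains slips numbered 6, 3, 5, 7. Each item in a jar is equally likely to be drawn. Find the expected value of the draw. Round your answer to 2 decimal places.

E[X | Jar J] = (7 + 6 + 12 + 9)/4 = 17/2
E[X | Jar K] = (6 − 2 + 12 + 9 − 4 − 2)/6 = 19/6
E[X | Jar L] = (6 + 3 + 5 + 7)/4 = 21/4
E[X] = (1/4)·17/2 + (1/2)·19/6 + (1/4)·21/4 = 241/48 ≈ 5.02

5.02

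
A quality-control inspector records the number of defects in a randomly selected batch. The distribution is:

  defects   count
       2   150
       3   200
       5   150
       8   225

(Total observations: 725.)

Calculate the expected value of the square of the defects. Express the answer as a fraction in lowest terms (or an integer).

Total = 725, so P(defects=2) = 150/725, etc.
E[X²] = (6/29)·4 + (8/29)·9 + (6/29)·25 + (9/29)·64
     = 822/29

822/29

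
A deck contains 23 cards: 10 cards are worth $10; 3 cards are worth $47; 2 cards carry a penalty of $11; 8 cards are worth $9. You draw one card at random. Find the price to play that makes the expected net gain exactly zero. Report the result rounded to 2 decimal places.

$12.65

E[payout] = (10/23)·10 + (3/23)·47 + (2/23)·(-11) + (8/23)·9 = 291/23
Fair fee = E[payout] = 291/23 ≈ $12.65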